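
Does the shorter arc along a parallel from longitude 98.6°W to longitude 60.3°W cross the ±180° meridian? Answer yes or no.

Signed shortest Δλ = ((-60.3 − -98.6 + 180) mod 360) − 180 = 38.3°.
Going east by 38.3° from -98.6° reaches -60.3° without touching 180°.

No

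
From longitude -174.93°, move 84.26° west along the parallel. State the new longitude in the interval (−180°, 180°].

Start at -174.93°; shift −84.26° → -259.19°.
-259.19° lies outside (−180°, 180°]; add 360° → +100.81°.

+100.81°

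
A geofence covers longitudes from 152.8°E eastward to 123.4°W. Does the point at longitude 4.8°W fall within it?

Band width going east from +152.8° to -123.4°: ((-123.4 − 152.8) mod 360) = 83.8°.
Offset of -4.8° east of the west edge: ((-4.8 − 152.8) mod 360) = 202.4°.
202.4° > 83.8° ⇒ outside.

No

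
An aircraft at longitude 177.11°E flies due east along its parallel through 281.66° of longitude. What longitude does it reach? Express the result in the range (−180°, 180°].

98.77°E

Start at +177.11°; shift +281.66° → +458.77°.
+458.77° lies outside (−180°, 180°]; subtract 360° → +98.77°.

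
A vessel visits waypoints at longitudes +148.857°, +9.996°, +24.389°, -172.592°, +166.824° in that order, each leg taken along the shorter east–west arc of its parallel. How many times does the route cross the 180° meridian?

Leg 1: +148.857° → +9.996°, shortest Δλ = -138.861° (west) — does not cross 180°.
Leg 2: +9.996° → +24.389°, shortest Δλ = 14.393° (east) — does not cross 180°.
Leg 3: +24.389° → -172.592°, shortest Δλ = 163.019° (east) — crosses 180°.
Leg 4: -172.592° → +166.824°, shortest Δλ = -20.584° (west) — crosses 180°.
Total crossings: 2.

2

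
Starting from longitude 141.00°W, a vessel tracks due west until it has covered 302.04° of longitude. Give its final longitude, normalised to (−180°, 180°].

83.04°W

Start at -141.00°; shift −302.04° → -443.04°.
-443.04° lies outside (−180°, 180°]; add 360° → -83.04°.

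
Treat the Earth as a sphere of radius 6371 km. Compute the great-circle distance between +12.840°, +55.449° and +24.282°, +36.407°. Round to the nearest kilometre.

Δλ = 36.407 − 55.449 = -19.042°.
Δφ = 24.282 − 12.840 = 11.442°.
a = sin²(Δφ/2) + cos φ₁ · cos φ₂ · sin²(Δλ/2) = 0.034253.
c = 2·atan2(√a, √(1−a)) = 0.37230 rad → d = 6371·c ≈ 2371.91 km.

2372 km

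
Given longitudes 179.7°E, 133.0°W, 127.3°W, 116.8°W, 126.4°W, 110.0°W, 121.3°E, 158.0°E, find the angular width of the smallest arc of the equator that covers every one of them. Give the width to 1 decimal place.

Sort the longitudes: -133.0°, -127.3°, -126.4°, -116.8°, -110.0°, +121.3°, +158.0°, +179.7°.
Eastward gaps between consecutive values (wrapping around): 5.7°, 0.9°, 9.6°, 6.8°, 231.3°, 36.7°, 21.7°, 47.3°.
Largest gap = 231.3° ⇒ minimal covering band is its complement: 360° − 231.3° = 128.7°.
Band runs from +121.3° eastward to -110.0°, crossing the antimeridian.

128.7°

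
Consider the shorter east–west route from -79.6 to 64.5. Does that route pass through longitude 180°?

No

Signed shortest Δλ = ((64.5 − -79.6 + 180) mod 360) − 180 = 144.1°.
Going east by 144.1° from -79.6° reaches +64.5° without touching 180°.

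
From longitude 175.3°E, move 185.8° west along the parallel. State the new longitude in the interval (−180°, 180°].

Start at +175.3°; shift −185.8° → -10.5°.
-10.5° already lies in (−180°, 180°].

10.5°W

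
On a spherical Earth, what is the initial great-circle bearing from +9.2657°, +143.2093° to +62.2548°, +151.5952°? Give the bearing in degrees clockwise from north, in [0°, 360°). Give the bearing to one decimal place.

Δλ = 151.5952 − 143.2093 = 8.3859°.
θ = atan2( sin Δλ · cos φ₂ , cos φ₁ · sin φ₂ − sin φ₁ · cos φ₂ · cos Δλ )
  = atan2(0.06789, 0.79932) = 4.855° → normalised to [0°, 360°): 4.855°.

4.9°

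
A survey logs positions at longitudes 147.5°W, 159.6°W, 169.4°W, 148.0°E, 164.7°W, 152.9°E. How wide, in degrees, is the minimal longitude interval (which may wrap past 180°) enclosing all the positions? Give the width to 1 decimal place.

Sort the longitudes: -169.4°, -164.7°, -159.6°, -147.5°, +148.0°, +152.9°.
Eastward gaps between consecutive values (wrapping around): 4.7°, 5.1°, 12.1°, 295.5°, 4.9°, 37.7°.
Largest gap = 295.5° ⇒ minimal covering band is its complement: 360° − 295.5° = 64.5°.
Band runs from +148.0° eastward to -147.5°, crossing the antimeridian.

64.5°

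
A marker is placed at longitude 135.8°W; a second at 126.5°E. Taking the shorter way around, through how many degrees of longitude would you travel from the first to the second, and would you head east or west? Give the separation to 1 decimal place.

97.7° west

Raw difference: 126.5 − -135.8 = 262.3°.
Normalise into (−180°, 180°]: 262.3° − 360° = -97.7°.
Negative ⇒ the second point lies to the west; separation 97.7°.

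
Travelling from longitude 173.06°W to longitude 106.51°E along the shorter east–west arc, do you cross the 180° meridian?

Yes

Naïve |106.51 − -173.06| = 279.57° > 180°, so the shorter arc goes the other way round — across 180°.
Signed shortest Δλ = ((106.51 − -173.06 + 180) mod 360) − 180 = -80.43°.
Going west by 80.43° from -173.06° passes through 180° before reaching +106.51°.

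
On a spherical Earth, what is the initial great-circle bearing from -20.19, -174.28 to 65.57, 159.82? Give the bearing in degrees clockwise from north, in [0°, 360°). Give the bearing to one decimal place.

Δλ = 159.82 − -174.28 = 334.10°; wrapped into (−180°, 180°]: -25.90°.
θ = atan2( sin Δλ · cos φ₂ , cos φ₁ · sin φ₂ − sin φ₁ · cos φ₂ · cos Δλ )
  = atan2(-0.18065, 0.98293) = -10.414° → normalised to [0°, 360°): 349.586°.

349.6°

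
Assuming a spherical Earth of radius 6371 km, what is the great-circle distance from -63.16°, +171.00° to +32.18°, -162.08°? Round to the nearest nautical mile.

Δλ = -162.08 − 171.00 = -333.08°; wrapped into (−180°, 180°]: 26.92°.
Δφ = 32.18 − -63.16 = 95.34°.
a = sin²(Δφ/2) + cos φ₁ · cos φ₂ · sin²(Δλ/2) = 0.567237.
c = 2·atan2(√a, √(1−a)) = 1.70568 rad → d = 6371·c ≈ 10866.88 km ≈ 5867.65 nmi.

5868 nmi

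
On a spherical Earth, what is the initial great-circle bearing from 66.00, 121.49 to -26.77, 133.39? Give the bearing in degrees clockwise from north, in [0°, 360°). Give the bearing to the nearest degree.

Δλ = 133.39 − 121.49 = 11.90°.
θ = atan2( sin Δλ · cos φ₂ , cos φ₁ · sin φ₂ − sin φ₁ · cos φ₂ · cos Δλ )
  = atan2(0.18410, -0.98130) = 169.374° → normalised to [0°, 360°): 169.374°.

169°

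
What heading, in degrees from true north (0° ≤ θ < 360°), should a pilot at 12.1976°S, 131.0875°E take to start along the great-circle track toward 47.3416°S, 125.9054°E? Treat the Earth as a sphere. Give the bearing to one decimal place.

186.1°

Δλ = 125.9054 − 131.0875 = -5.1821°.
θ = atan2( sin Δλ · cos φ₂ , cos φ₁ · sin φ₂ − sin φ₁ · cos φ₂ · cos Δλ )
  = atan2(-0.06120, -0.57622) = -173.937° → normalised to [0°, 360°): 186.063°.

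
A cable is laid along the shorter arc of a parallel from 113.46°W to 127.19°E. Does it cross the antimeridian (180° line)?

Naïve |127.19 − -113.46| = 240.65° > 180°, so the shorter arc goes the other way round — across 180°.
Signed shortest Δλ = ((127.19 − -113.46 + 180) mod 360) − 180 = -119.35°.
Going west by 119.35° from -113.46° passes through 180° before reaching +127.19°.

Yes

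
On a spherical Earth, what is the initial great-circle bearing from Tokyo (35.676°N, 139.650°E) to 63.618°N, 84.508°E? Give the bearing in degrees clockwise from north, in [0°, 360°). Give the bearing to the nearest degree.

Δλ = 84.508 − 139.650 = -55.142°.
θ = atan2( sin Δλ · cos φ₂ , cos φ₁ · sin φ₂ − sin φ₁ · cos φ₂ · cos Δλ )
  = atan2(-0.36462, 0.57961) = -32.173° → normalised to [0°, 360°): 327.827°.

328°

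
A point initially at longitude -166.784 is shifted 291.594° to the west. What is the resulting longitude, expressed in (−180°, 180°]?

Start at -166.784°; shift −291.594° → -458.378°.
-458.378° lies outside (−180°, 180°]; add 360° → -98.378°.

-98.378°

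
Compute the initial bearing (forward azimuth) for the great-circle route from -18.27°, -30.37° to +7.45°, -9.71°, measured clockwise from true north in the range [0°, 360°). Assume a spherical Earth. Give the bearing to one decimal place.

40.2°

Δλ = -9.71 − -30.37 = 20.66°.
θ = atan2( sin Δλ · cos φ₂ , cos φ₁ · sin φ₂ − sin φ₁ · cos φ₂ · cos Δλ )
  = atan2(0.34984, 0.41398) = 40.200° → normalised to [0°, 360°): 40.200°.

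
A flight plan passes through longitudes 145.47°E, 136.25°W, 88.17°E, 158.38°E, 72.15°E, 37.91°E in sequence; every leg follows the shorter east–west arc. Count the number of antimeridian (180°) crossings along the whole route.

2

Leg 1: +145.47° → -136.25°, shortest Δλ = 78.28° (east) — crosses 180°.
Leg 2: -136.25° → +88.17°, shortest Δλ = -135.58° (west) — crosses 180°.
Leg 3: +88.17° → +158.38°, shortest Δλ = 70.21° (east) — does not cross 180°.
Leg 4: +158.38° → +72.15°, shortest Δλ = -86.23° (west) — does not cross 180°.
Leg 5: +72.15° → +37.91°, shortest Δλ = -34.24° (west) — does not cross 180°.
Total crossings: 2.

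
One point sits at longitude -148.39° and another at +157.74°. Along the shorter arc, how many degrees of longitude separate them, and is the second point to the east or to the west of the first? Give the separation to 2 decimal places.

53.87° west

Raw difference: 157.74 − -148.39 = 306.13°.
Normalise into (−180°, 180°]: 306.13° − 360° = -53.87°.
Negative ⇒ the second point lies to the west; separation 53.87°.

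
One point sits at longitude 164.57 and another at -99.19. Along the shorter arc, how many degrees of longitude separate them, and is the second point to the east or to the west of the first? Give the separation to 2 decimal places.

Raw difference: -99.19 − 164.57 = -263.76°.
Normalise into (−180°, 180°]: -263.76° + 360° = 96.24°.
Positive ⇒ the second point lies to the east; separation 96.24°.

96.24° east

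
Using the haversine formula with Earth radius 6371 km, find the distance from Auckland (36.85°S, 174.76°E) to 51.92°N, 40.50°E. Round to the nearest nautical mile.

Δλ = 40.50 − 174.76 = -134.26°.
Δφ = 51.92 − -36.85 = 88.77°.
a = sin²(Δφ/2) + cos φ₁ · cos φ₂ · sin²(Δλ/2) = 0.908259.
c = 2·atan2(√a, √(1−a)) = 2.52615 rad → d = 6371·c ≈ 16094.11 km ≈ 8690.13 nmi.

8690 nmi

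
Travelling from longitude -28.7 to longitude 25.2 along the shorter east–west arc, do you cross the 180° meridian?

No

Signed shortest Δλ = ((25.2 − -28.7 + 180) mod 360) − 180 = 53.9°.
Going east by 53.9° from -28.7° reaches +25.2° without touching 180°.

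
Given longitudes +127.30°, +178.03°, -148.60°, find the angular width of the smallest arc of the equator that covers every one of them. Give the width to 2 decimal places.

84.10°

Sort the longitudes: -148.60°, +127.30°, +178.03°.
Eastward gaps between consecutive values (wrapping around): 275.90°, 50.73°, 33.37°.
Largest gap = 275.90° ⇒ minimal covering band is its complement: 360° − 275.90° = 84.10°.
Band runs from +127.30° eastward to -148.60°, crossing the antimeridian.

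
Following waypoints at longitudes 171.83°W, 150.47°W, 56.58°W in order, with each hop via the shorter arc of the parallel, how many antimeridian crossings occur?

Leg 1: -171.83° → -150.47°, shortest Δλ = 21.36° (east) — does not cross 180°.
Leg 2: -150.47° → -56.58°, shortest Δλ = 93.89° (east) — does not cross 180°.
Total crossings: 0.

0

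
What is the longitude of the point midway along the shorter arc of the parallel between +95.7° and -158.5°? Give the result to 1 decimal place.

Signed shortest Δλ from +95.7° to -158.5° is +105.8°.
Midpoint longitude = +95.7° + (+105.8°)/2 = +95.7° + 52.9° = +148.6°.
(The naïve average (+95.7 + -158.5)/2 = -31.4° is on the wrong side of the globe.)

+148.6°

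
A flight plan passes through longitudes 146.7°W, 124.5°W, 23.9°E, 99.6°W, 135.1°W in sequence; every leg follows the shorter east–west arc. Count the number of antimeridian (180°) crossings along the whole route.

Leg 1: -146.7° → -124.5°, shortest Δλ = 22.2° (east) — does not cross 180°.
Leg 2: -124.5° → +23.9°, shortest Δλ = 148.4° (east) — does not cross 180°.
Leg 3: +23.9° → -99.6°, shortest Δλ = -123.5° (west) — does not cross 180°.
Leg 4: -99.6° → -135.1°, shortest Δλ = -35.5° (west) — does not cross 180°.
Total crossings: 0.

0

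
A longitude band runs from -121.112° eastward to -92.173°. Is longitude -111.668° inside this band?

Band width going east from -121.112° to -92.173°: ((-92.173 − -121.112) mod 360) = 28.939°.
Offset of -111.668° east of the west edge: ((-111.668 − -121.112) mod 360) = 9.444°.
9.444° ≤ 28.939° ⇒ inside.

Yes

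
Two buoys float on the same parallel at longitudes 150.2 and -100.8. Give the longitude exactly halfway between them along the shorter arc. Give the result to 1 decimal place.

-155.3°

Signed shortest Δλ from +150.2° to -100.8° is +109.0°.
Midpoint longitude = +150.2° + (+109.0°)/2 = +150.2° + 54.5° = +204.7°.
Normalise into (−180°, 180°]: -155.3°.
(The naïve average (+150.2 + -100.8)/2 = 24.7° is on the wrong side of the globe.)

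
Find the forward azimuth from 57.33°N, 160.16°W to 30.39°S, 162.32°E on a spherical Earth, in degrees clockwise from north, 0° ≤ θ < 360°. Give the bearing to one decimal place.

Δλ = 162.32 − -160.16 = 322.48°; wrapped into (−180°, 180°]: -37.52°.
θ = atan2( sin Δλ · cos φ₂ , cos φ₁ · sin φ₂ − sin φ₁ · cos φ₂ · cos Δλ )
  = atan2(-0.52536, -0.84900) = -148.251° → normalised to [0°, 360°): 211.749°.

211.7°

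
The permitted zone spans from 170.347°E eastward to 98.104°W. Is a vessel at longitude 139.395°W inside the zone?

Band width going east from +170.347° to -98.104°: ((-98.104 − 170.347) mod 360) = 91.549°.
Offset of -139.395° east of the west edge: ((-139.395 − 170.347) mod 360) = 50.258°.
50.258° ≤ 91.549° ⇒ inside.

Yes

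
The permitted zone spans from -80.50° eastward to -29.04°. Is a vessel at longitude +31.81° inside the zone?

No

Band width going east from -80.50° to -29.04°: ((-29.04 − -80.50) mod 360) = 51.46°.
Offset of +31.81° east of the west edge: ((31.81 − -80.50) mod 360) = 112.31°.
112.31° > 51.46° ⇒ outside.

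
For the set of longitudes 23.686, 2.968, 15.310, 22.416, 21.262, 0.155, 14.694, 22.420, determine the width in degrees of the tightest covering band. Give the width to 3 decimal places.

23.531°

Sort the longitudes: +0.155°, +2.968°, +14.694°, +15.310°, +21.262°, +22.416°, +22.420°, +23.686°.
Eastward gaps between consecutive values (wrapping around): 2.813°, 11.726°, 0.616°, 5.952°, 1.154°, 0.004°, 1.266°, 336.469°.
Largest gap = 336.469° ⇒ minimal covering band is its complement: 360° − 336.469° = 23.531°.
Band runs from +0.155° eastward to +23.686°.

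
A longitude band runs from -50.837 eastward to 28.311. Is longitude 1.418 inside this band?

Band width going east from -50.837° to +28.311°: ((28.311 − -50.837) mod 360) = 79.148°.
Offset of +1.418° east of the west edge: ((1.418 − -50.837) mod 360) = 52.255°.
52.255° ≤ 79.148° ⇒ inside.

Yes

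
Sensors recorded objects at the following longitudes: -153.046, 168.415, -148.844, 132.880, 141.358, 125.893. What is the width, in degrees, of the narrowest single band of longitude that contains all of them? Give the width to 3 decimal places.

Sort the longitudes: -153.046°, -148.844°, +125.893°, +132.880°, +141.358°, +168.415°.
Eastward gaps between consecutive values (wrapping around): 4.202°, 274.737°, 6.987°, 8.478°, 27.057°, 38.539°.
Largest gap = 274.737° ⇒ minimal covering band is its complement: 360° − 274.737° = 85.263°.
Band runs from +125.893° eastward to -148.844°, crossing the antimeridian.

85.263°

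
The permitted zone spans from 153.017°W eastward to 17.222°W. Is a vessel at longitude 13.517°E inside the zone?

No

Band width going east from -153.017° to -17.222°: ((-17.222 − -153.017) mod 360) = 135.795°.
Offset of +13.517° east of the west edge: ((13.517 − -153.017) mod 360) = 166.534°.
166.534° > 135.795° ⇒ outside.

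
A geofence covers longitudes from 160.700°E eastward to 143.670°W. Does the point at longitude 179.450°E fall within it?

Yes

Band width going east from +160.700° to -143.670°: ((-143.670 − 160.700) mod 360) = 55.630°.
Offset of +179.450° east of the west edge: ((179.450 − 160.700) mod 360) = 18.750°.
18.750° ≤ 55.630° ⇒ inside.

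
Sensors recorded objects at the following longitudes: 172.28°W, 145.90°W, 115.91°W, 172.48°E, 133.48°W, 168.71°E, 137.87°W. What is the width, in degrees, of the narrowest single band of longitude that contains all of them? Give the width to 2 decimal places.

75.38°

Sort the longitudes: -172.28°, -145.90°, -137.87°, -133.48°, -115.91°, +168.71°, +172.48°.
Eastward gaps between consecutive values (wrapping around): 26.38°, 8.03°, 4.39°, 17.57°, 284.62°, 3.77°, 15.24°.
Largest gap = 284.62° ⇒ minimal covering band is its complement: 360° − 284.62° = 75.38°.
Band runs from +168.71° eastward to -115.91°, crossing the antimeridian.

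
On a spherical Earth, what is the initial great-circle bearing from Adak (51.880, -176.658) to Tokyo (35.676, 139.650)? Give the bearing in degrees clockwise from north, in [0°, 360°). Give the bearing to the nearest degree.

Δλ = 139.650 − -176.658 = 316.308°; wrapped into (−180°, 180°]: -43.692°.
θ = atan2( sin Δλ · cos φ₂ , cos φ₁ · sin φ₂ − sin φ₁ · cos φ₂ · cos Δλ )
  = atan2(-0.56114, -0.10208) = -100.310° → normalised to [0°, 360°): 259.690°.

260°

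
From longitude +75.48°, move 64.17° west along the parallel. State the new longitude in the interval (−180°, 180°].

Start at +75.48°; shift −64.17° → +11.31°.
+11.31° already lies in (−180°, 180°].

+11.31°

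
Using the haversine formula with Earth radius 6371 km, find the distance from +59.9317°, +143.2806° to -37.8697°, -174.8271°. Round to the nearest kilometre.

11531 km

Δλ = -174.8271 − 143.2806 = -318.1077°; wrapped into (−180°, 180°]: 41.8923°.
Δφ = -37.8697 − 59.9317 = -97.8014°.
a = sin²(Δφ/2) + cos φ₁ · cos φ₂ · sin²(Δλ/2) = 0.618417.
c = 2·atan2(√a, √(1−a)) = 1.80990 rad → d = 6371·c ≈ 11530.89 km.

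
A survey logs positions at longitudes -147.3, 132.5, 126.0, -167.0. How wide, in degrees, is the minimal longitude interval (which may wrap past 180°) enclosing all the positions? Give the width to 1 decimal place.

86.7°

Sort the longitudes: -167.0°, -147.3°, +126.0°, +132.5°.
Eastward gaps between consecutive values (wrapping around): 19.7°, 273.3°, 6.5°, 60.5°.
Largest gap = 273.3° ⇒ minimal covering band is its complement: 360° − 273.3° = 86.7°.
Band runs from +126.0° eastward to -147.3°, crossing the antimeridian.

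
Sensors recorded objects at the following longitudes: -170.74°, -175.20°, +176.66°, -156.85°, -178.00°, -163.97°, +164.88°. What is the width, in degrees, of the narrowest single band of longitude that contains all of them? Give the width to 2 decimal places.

Sort the longitudes: -178.00°, -175.20°, -170.74°, -163.97°, -156.85°, +164.88°, +176.66°.
Eastward gaps between consecutive values (wrapping around): 2.80°, 4.46°, 6.77°, 7.12°, 321.73°, 11.78°, 5.34°.
Largest gap = 321.73° ⇒ minimal covering band is its complement: 360° − 321.73° = 38.27°.
Band runs from +164.88° eastward to -156.85°, crossing the antimeridian.

38.27°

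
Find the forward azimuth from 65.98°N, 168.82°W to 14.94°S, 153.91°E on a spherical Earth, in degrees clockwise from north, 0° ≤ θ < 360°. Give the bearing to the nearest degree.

Δλ = 153.91 − -168.82 = 322.73°; wrapped into (−180°, 180°]: -37.27°.
θ = atan2( sin Δλ · cos φ₂ , cos φ₁ · sin φ₂ − sin φ₁ · cos φ₂ · cos Δλ )
  = atan2(-0.58510, -0.80725) = -144.065° → normalised to [0°, 360°): 215.935°.

216°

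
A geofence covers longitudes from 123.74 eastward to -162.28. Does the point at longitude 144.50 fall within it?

Band width going east from +123.74° to -162.28°: ((-162.28 − 123.74) mod 360) = 73.98°.
Offset of +144.50° east of the west edge: ((144.50 − 123.74) mod 360) = 20.76°.
20.76° ≤ 73.98° ⇒ inside.

Yes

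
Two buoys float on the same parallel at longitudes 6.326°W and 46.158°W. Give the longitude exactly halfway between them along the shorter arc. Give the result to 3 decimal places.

26.242°W

Signed shortest Δλ from -6.326° to -46.158° is -39.832°.
Midpoint longitude = -6.326° + (-39.832°)/2 = -6.326° − 19.916° = -26.242°.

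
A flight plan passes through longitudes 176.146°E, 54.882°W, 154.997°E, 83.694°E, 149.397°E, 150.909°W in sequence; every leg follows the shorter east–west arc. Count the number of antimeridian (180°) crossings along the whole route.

3

Leg 1: +176.146° → -54.882°, shortest Δλ = 128.972° (east) — crosses 180°.
Leg 2: -54.882° → +154.997°, shortest Δλ = -150.121° (west) — crosses 180°.
Leg 3: +154.997° → +83.694°, shortest Δλ = -71.303° (west) — does not cross 180°.
Leg 4: +83.694° → +149.397°, shortest Δλ = 65.703° (east) — does not cross 180°.
Leg 5: +149.397° → -150.909°, shortest Δλ = 59.694° (east) — crosses 180°.
Total crossings: 3.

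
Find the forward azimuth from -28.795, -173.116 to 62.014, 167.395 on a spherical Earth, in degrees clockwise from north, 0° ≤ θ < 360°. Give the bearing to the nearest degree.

Δλ = 167.395 − -173.116 = 340.511°; wrapped into (−180°, 180°]: -19.489°.
θ = atan2( sin Δλ · cos φ₂ , cos φ₁ · sin φ₂ − sin φ₁ · cos φ₂ · cos Δλ )
  = atan2(-0.15656, 0.98695) = -9.013° → normalised to [0°, 360°): 350.987°.

351°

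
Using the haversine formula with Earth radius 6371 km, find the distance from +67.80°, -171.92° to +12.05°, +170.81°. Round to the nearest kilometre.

6327 km

Δλ = 170.81 − -171.92 = 342.73°; wrapped into (−180°, 180°]: -17.27°.
Δφ = 12.05 − 67.80 = -55.75°.
a = sin²(Δφ/2) + cos φ₁ · cos φ₂ · sin²(Δλ/2) = 0.226927.
c = 2·atan2(√a, √(1−a)) = 0.99304 rad → d = 6371·c ≈ 6326.66 km.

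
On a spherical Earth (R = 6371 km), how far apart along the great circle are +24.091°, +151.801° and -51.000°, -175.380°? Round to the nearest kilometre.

Δλ = -175.380 − 151.801 = -327.181°; wrapped into (−180°, 180°]: 32.819°.
Δφ = -51.000 − 24.091 = -75.091°.
a = sin²(Δφ/2) + cos φ₁ · cos φ₂ · sin²(Δλ/2) = 0.417207.
c = 2·atan2(√a, √(1−a)) = 1.40444 rad → d = 6371·c ≈ 8947.71 km.

8948 km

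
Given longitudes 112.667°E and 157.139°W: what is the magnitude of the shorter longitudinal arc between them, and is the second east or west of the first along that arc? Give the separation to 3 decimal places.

Raw difference: -157.139 − 112.667 = -269.806°.
Normalise into (−180°, 180°]: -269.806° + 360° = 90.194°.
Positive ⇒ the second point lies to the east; separation 90.194°.

90.194° east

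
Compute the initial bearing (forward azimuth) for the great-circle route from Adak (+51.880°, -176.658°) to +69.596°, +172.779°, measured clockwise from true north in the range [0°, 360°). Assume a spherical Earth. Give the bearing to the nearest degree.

Δλ = 172.779 − -176.658 = 349.437°; wrapped into (−180°, 180°]: -10.563°.
θ = atan2( sin Δλ · cos φ₂ , cos φ₁ · sin φ₂ − sin φ₁ · cos φ₂ · cos Δλ )
  = atan2(-0.06391, 0.30895) = -11.688° → normalised to [0°, 360°): 348.312°.

348°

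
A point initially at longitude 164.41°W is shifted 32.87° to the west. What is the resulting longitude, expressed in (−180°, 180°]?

Start at -164.41°; shift −32.87° → -197.28°.
-197.28° lies outside (−180°, 180°]; add 360° → +162.72°.

162.72°E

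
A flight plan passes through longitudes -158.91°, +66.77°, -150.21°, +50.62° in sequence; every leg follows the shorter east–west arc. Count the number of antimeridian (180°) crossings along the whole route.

Leg 1: -158.91° → +66.77°, shortest Δλ = -134.32° (west) — crosses 180°.
Leg 2: +66.77° → -150.21°, shortest Δλ = 143.02° (east) — crosses 180°.
Leg 3: -150.21° → +50.62°, shortest Δλ = -159.17° (west) — crosses 180°.
Total crossings: 3.

3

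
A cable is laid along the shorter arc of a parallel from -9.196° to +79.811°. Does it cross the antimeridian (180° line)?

No

Signed shortest Δλ = ((79.811 − -9.196 + 180) mod 360) − 180 = 89.007°.
Going east by 89.007° from -9.196° reaches +79.811° without touching 180°.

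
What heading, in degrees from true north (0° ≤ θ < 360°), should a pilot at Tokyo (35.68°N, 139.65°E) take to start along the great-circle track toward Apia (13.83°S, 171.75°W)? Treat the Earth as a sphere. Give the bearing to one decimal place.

128.0°

Δλ = -171.75 − 139.65 = -311.40°; wrapped into (−180°, 180°]: 48.60°.
θ = atan2( sin Δλ · cos φ₂ , cos φ₁ · sin φ₂ − sin φ₁ · cos φ₂ · cos Δλ )
  = atan2(0.72836, -0.56870) = 127.983° → normalised to [0°, 360°): 127.983°.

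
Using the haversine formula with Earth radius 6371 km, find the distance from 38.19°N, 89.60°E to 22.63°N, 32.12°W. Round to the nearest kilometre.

10925 km

Δλ = -32.12 − 89.60 = -121.72°.
Δφ = 22.63 − 38.19 = -15.56°.
a = sin²(Δφ/2) + cos φ₁ · cos φ₂ · sin²(Δλ/2) = 0.571761.
c = 2·atan2(√a, √(1−a)) = 1.71482 rad → d = 6371·c ≈ 10925.09 km.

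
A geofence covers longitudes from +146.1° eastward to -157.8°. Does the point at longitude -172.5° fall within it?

Band width going east from +146.1° to -157.8°: ((-157.8 − 146.1) mod 360) = 56.1°.
Offset of -172.5° east of the west edge: ((-172.5 − 146.1) mod 360) = 41.4°.
41.4° ≤ 56.1° ⇒ inside.

Yes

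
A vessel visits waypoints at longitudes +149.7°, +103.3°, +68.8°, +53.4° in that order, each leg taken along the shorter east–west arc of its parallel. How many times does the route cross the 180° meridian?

Leg 1: +149.7° → +103.3°, shortest Δλ = -46.4° (west) — does not cross 180°.
Leg 2: +103.3° → +68.8°, shortest Δλ = -34.5° (west) — does not cross 180°.
Leg 3: +68.8° → +53.4°, shortest Δλ = -15.4° (west) — does not cross 180°.
Total crossings: 0.

0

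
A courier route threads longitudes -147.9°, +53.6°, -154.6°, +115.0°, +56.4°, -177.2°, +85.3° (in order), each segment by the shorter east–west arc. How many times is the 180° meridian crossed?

Leg 1: -147.9° → +53.6°, shortest Δλ = -158.5° (west) — crosses 180°.
Leg 2: +53.6° → -154.6°, shortest Δλ = 151.8° (east) — crosses 180°.
Leg 3: -154.6° → +115.0°, shortest Δλ = -90.4° (west) — crosses 180°.
Leg 4: +115.0° → +56.4°, shortest Δλ = -58.6° (west) — does not cross 180°.
Leg 5: +56.4° → -177.2°, shortest Δλ = 126.4° (east) — crosses 180°.
Leg 6: -177.2° → +85.3°, shortest Δλ = -97.5° (west) — crosses 180°.
Total crossings: 5.

5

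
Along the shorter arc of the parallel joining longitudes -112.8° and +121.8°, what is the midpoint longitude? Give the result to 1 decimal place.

-175.5°

Signed shortest Δλ from -112.8° to +121.8° is -125.4°.
Midpoint longitude = -112.8° + (-125.4°)/2 = -112.8° − 62.7° = -175.5°.
(The naïve average (-112.8 + +121.8)/2 = 4.5° is on the wrong side of the globe.)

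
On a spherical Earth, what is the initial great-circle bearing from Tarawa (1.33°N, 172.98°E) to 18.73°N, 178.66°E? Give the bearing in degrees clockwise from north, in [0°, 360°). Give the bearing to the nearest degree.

Δλ = 178.66 − 172.98 = 5.68°.
θ = atan2( sin Δλ · cos φ₂ , cos φ₁ · sin φ₂ − sin φ₁ · cos φ₂ · cos Δλ )
  = atan2(0.09373, 0.29915) = 17.397° → normalised to [0°, 360°): 17.397°.

17°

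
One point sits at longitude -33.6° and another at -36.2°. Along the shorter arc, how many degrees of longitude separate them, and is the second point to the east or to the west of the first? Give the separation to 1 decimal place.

2.6° west

Raw difference: -36.2 − -33.6 = -2.6°.
Normalise into (−180°, 180°]: -2.6° stays -2.6°.
Negative ⇒ the second point lies to the west; separation 2.6°.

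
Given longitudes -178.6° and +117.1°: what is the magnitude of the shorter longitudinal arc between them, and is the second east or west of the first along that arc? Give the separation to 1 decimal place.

Raw difference: 117.1 − -178.6 = 295.7°.
Normalise into (−180°, 180°]: 295.7° − 360° = -64.3°.
Negative ⇒ the second point lies to the west; separation 64.3°.

64.3° west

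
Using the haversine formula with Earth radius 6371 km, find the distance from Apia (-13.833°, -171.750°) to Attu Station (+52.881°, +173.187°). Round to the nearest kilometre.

Δλ = 173.187 − -171.750 = 344.937°; wrapped into (−180°, 180°]: -15.063°.
Δφ = 52.881 − -13.833 = 66.714°.
a = sin²(Δφ/2) + cos φ₁ · cos φ₂ · sin²(Δλ/2) = 0.312406.
c = 2·atan2(√a, √(1−a)) = 1.18620 rad → d = 6371·c ≈ 7557.26 km.

7557 km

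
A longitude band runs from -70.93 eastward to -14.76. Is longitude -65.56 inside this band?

Band width going east from -70.93° to -14.76°: ((-14.76 − -70.93) mod 360) = 56.17°.
Offset of -65.56° east of the west edge: ((-65.56 − -70.93) mod 360) = 5.37°.
5.37° ≤ 56.17° ⇒ inside.

Yes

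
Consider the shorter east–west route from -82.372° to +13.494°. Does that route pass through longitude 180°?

Signed shortest Δλ = ((13.494 − -82.372 + 180) mod 360) − 180 = 95.866°.
Going east by 95.866° from -82.372° reaches +13.494° without touching 180°.

No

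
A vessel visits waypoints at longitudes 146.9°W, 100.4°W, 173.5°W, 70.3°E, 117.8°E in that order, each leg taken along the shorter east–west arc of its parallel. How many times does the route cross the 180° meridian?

Leg 1: -146.9° → -100.4°, shortest Δλ = 46.5° (east) — does not cross 180°.
Leg 2: -100.4° → -173.5°, shortest Δλ = -73.1° (west) — does not cross 180°.
Leg 3: -173.5° → +70.3°, shortest Δλ = -116.2° (west) — crosses 180°.
Leg 4: +70.3° → +117.8°, shortest Δλ = 47.5° (east) — does not cross 180°.
Total crossings: 1.

1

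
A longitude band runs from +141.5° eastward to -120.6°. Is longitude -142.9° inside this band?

Yes

Band width going east from +141.5° to -120.6°: ((-120.6 − 141.5) mod 360) = 97.9°.
Offset of -142.9° east of the west edge: ((-142.9 − 141.5) mod 360) = 75.6°.
75.6° ≤ 97.9° ⇒ inside.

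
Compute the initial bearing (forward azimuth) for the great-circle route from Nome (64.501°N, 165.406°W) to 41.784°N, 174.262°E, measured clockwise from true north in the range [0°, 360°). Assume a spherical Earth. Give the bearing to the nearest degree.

217°

Δλ = 174.262 − -165.406 = 339.668°; wrapped into (−180°, 180°]: -20.332°.
θ = atan2( sin Δλ · cos φ₂ , cos φ₁ · sin φ₂ − sin φ₁ · cos φ₂ · cos Δλ )
  = atan2(-0.25909, -0.34425) = -143.034° → normalised to [0°, 360°): 216.966°.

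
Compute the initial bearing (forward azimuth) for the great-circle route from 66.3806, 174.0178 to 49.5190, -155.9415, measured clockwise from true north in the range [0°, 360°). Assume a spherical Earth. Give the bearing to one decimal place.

Δλ = -155.9415 − 174.0178 = -329.9593°; wrapped into (−180°, 180°]: 30.0407°.
θ = atan2( sin Δλ · cos φ₂ , cos φ₁ · sin φ₂ − sin φ₁ · cos φ₂ · cos Δλ )
  = atan2(0.32500, -0.21016) = 122.889° → normalised to [0°, 360°): 122.889°.

122.9°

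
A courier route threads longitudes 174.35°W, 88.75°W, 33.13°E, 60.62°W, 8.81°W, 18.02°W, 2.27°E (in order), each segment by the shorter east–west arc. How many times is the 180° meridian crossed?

0

Leg 1: -174.35° → -88.75°, shortest Δλ = 85.6° (east) — does not cross 180°.
Leg 2: -88.75° → +33.13°, shortest Δλ = 121.88° (east) — does not cross 180°.
Leg 3: +33.13° → -60.62°, shortest Δλ = -93.75° (west) — does not cross 180°.
Leg 4: -60.62° → -8.81°, shortest Δλ = 51.81° (east) — does not cross 180°.
Leg 5: -8.81° → -18.02°, shortest Δλ = -9.21° (west) — does not cross 180°.
Leg 6: -18.02° → +2.27°, shortest Δλ = 20.29° (east) — does not cross 180°.
Total crossings: 0.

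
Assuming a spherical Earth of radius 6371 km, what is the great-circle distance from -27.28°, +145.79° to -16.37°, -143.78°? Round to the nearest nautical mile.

3932 nmi

Δλ = -143.78 − 145.79 = -289.57°; wrapped into (−180°, 180°]: 70.43°.
Δφ = -16.37 − -27.28 = 10.91°.
a = sin²(Δφ/2) + cos φ₁ · cos φ₂ · sin²(Δλ/2) = 0.292594.
c = 2·atan2(√a, √(1−a)) = 1.14306 rad → d = 6371·c ≈ 7282.43 km ≈ 3932.20 nmi.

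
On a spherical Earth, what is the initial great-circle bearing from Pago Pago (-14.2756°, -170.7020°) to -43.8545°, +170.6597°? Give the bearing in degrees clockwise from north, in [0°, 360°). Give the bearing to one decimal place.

Δλ = 170.6597 − -170.7020 = 341.3617°; wrapped into (−180°, 180°]: -18.6383°.
θ = atan2( sin Δλ · cos φ₂ , cos φ₁ · sin φ₂ − sin φ₁ · cos φ₂ · cos Δλ )
  = atan2(-0.23046, -0.50295) = -155.382° → normalised to [0°, 360°): 204.618°.

204.6°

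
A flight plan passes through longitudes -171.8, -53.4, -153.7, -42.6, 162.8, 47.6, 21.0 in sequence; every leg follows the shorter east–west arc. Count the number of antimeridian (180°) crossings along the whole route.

Leg 1: -171.8° → -53.4°, shortest Δλ = 118.4° (east) — does not cross 180°.
Leg 2: -53.4° → -153.7°, shortest Δλ = -100.3° (west) — does not cross 180°.
Leg 3: -153.7° → -42.6°, shortest Δλ = 111.1° (east) — does not cross 180°.
Leg 4: -42.6° → +162.8°, shortest Δλ = -154.6° (west) — crosses 180°.
Leg 5: +162.8° → +47.6°, shortest Δλ = -115.2° (west) — does not cross 180°.
Leg 6: +47.6° → +21.0°, shortest Δλ = -26.6° (west) — does not cross 180°.
Total crossings: 1.

1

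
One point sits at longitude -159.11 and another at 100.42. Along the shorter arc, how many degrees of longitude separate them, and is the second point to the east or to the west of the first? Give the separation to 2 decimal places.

Raw difference: 100.42 − -159.11 = 259.53°.
Normalise into (−180°, 180°]: 259.53° − 360° = -100.47°.
Negative ⇒ the second point lies to the west; separation 100.47°.

100.47° west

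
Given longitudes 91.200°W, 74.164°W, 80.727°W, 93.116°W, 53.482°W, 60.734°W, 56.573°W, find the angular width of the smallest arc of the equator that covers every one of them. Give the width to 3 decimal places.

39.634°

Sort the longitudes: -93.116°, -91.200°, -80.727°, -74.164°, -60.734°, -56.573°, -53.482°.
Eastward gaps between consecutive values (wrapping around): 1.916°, 10.473°, 6.563°, 13.430°, 4.161°, 3.091°, 320.366°.
Largest gap = 320.366° ⇒ minimal covering band is its complement: 360° − 320.366° = 39.634°.
Band runs from -93.116° eastward to -53.482°.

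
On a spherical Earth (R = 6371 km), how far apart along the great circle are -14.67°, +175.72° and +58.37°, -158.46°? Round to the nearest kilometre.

8457 km

Δλ = -158.46 − 175.72 = -334.18°; wrapped into (−180°, 180°]: 25.82°.
Δφ = 58.37 − -14.67 = 73.04°.
a = sin²(Δφ/2) + cos φ₁ · cos φ₂ · sin²(Δλ/2) = 0.379472.
c = 2·atan2(√a, √(1−a)) = 1.32734 rad → d = 6371·c ≈ 8456.51 km.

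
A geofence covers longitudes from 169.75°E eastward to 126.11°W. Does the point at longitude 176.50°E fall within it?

Band width going east from +169.75° to -126.11°: ((-126.11 − 169.75) mod 360) = 64.14°.
Offset of +176.50° east of the west edge: ((176.50 − 169.75) mod 360) = 6.75°.
6.75° ≤ 64.14° ⇒ inside.

Yes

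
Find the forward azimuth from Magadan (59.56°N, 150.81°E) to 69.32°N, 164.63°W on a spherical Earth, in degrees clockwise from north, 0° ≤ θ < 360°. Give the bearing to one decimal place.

43.9°

Δλ = -164.63 − 150.81 = -315.44°; wrapped into (−180°, 180°]: 44.56°.
θ = atan2( sin Δλ · cos φ₂ , cos φ₁ · sin φ₂ − sin φ₁ · cos φ₂ · cos Δλ )
  = atan2(0.24779, 0.25705) = 43.949° → normalised to [0°, 360°): 43.949°.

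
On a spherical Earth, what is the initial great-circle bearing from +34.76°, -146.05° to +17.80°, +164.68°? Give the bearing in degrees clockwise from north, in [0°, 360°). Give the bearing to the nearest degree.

262°

Δλ = 164.68 − -146.05 = 310.73°; wrapped into (−180°, 180°]: -49.27°.
θ = atan2( sin Δλ · cos φ₂ , cos φ₁ · sin φ₂ − sin φ₁ · cos φ₂ · cos Δλ )
  = atan2(-0.72152, -0.10306) = -98.129° → normalised to [0°, 360°): 261.871°.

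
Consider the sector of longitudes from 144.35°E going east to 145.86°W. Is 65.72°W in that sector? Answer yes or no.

Band width going east from +144.35° to -145.86°: ((-145.86 − 144.35) mod 360) = 69.79°.
Offset of -65.72° east of the west edge: ((-65.72 − 144.35) mod 360) = 149.93°.
149.93° > 69.79° ⇒ outside.

No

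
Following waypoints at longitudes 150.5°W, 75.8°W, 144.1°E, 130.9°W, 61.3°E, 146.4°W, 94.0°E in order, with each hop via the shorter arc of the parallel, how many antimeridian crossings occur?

5

Leg 1: -150.5° → -75.8°, shortest Δλ = 74.7° (east) — does not cross 180°.
Leg 2: -75.8° → +144.1°, shortest Δλ = -140.1° (west) — crosses 180°.
Leg 3: +144.1° → -130.9°, shortest Δλ = 85.0° (east) — crosses 180°.
Leg 4: -130.9° → +61.3°, shortest Δλ = -167.8° (west) — crosses 180°.
Leg 5: +61.3° → -146.4°, shortest Δλ = 152.3° (east) — crosses 180°.
Leg 6: -146.4° → +94.0°, shortest Δλ = -119.6° (west) — crosses 180°.
Total crossings: 5.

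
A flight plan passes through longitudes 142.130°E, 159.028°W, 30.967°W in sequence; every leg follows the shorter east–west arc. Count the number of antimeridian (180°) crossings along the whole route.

1

Leg 1: +142.130° → -159.028°, shortest Δλ = 58.842° (east) — crosses 180°.
Leg 2: -159.028° → -30.967°, shortest Δλ = 128.061° (east) — does not cross 180°.
Total crossings: 1.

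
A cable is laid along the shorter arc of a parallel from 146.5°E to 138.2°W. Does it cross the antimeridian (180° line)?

Yes

Naïve |-138.2 − 146.5| = 284.7° > 180°, so the shorter arc goes the other way round — across 180°.
Signed shortest Δλ = ((-138.2 − 146.5 + 180) mod 360) − 180 = 75.3°.
Going east by 75.3° from +146.5° passes through 180° before reaching -138.2°.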